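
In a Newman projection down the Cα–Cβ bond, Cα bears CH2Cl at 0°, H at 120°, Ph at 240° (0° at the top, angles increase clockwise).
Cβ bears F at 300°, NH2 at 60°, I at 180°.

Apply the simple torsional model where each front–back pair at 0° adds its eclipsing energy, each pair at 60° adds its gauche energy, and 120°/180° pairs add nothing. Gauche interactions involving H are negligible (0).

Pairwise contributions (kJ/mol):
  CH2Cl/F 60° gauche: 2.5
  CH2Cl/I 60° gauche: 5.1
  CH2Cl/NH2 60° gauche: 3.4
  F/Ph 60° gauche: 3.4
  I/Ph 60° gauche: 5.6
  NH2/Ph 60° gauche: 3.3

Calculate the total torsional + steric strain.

14.9 kJ/mol

This conformer (staggered): CH2Cl–F gauche, CH2Cl–NH2 gauche, Ph–F gauche, Ph–I gauche; 2.5 + 3.4 + 3.4 + 5.6 = 14.9 kJ/mol.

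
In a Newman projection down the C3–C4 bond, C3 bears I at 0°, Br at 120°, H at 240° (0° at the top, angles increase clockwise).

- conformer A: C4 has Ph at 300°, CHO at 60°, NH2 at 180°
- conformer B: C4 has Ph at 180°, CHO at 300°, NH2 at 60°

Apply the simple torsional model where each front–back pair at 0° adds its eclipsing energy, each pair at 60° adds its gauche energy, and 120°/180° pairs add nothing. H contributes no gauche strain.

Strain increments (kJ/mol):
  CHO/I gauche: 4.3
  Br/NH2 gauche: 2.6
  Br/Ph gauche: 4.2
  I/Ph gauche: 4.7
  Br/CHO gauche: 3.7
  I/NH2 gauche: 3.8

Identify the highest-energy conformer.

A

A (staggered): I–Ph gauche, I–CHO gauche, Br–CHO gauche, Br–NH2 gauche; 4.7 + 4.3 + 3.7 + 2.6 = 15.3 kJ/mol.
B (staggered): I–CHO gauche, I–NH2 gauche, Br–Ph gauche, Br–NH2 gauche; 4.3 + 3.8 + 4.2 + 2.6 = 14.9 kJ/mol.
A has the highest total (15.3 kJ/mol).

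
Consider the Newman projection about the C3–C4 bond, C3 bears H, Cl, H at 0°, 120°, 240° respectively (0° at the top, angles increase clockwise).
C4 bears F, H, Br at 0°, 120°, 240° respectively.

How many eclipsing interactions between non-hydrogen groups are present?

Every eclipsing pair involves H, so the count is 0.

0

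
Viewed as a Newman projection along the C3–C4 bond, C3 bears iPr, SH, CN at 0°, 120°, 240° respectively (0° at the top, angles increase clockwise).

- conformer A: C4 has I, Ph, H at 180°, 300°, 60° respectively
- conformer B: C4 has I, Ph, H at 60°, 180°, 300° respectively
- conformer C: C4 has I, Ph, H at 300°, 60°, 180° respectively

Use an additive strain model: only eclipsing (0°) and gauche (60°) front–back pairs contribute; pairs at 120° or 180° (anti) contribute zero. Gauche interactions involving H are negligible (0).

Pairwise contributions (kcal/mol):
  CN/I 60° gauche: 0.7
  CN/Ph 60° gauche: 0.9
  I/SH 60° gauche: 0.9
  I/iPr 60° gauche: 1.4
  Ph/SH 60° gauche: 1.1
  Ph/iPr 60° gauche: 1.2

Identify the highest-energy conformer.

C

A is staggered. iPr at 0° is gauche with Ph at 300° (1.2); SH at 120° is gauche with I at 180° (0.9); CN at 240° is gauche with I at 180° (0.7); CN at 240° is gauche with Ph at 300° (0.9). Total 3.7 kcal/mol.
B is staggered. iPr at 0° is gauche with I at 60° (1.4); SH at 120° is gauche with I at 60° (0.9); SH at 120° is gauche with Ph at 180° (1.1); CN at 240° is gauche with Ph at 180° (0.9). Total 4.3 kcal/mol.
C is staggered. iPr at 0° is gauche with I at 300° (1.4); iPr at 0° is gauche with Ph at 60° (1.2); SH at 120° is gauche with Ph at 60° (1.1); CN at 240° is gauche with I at 300° (0.7). Total 4.4 kcal/mol.
C has the highest total (4.4 kcal/mol).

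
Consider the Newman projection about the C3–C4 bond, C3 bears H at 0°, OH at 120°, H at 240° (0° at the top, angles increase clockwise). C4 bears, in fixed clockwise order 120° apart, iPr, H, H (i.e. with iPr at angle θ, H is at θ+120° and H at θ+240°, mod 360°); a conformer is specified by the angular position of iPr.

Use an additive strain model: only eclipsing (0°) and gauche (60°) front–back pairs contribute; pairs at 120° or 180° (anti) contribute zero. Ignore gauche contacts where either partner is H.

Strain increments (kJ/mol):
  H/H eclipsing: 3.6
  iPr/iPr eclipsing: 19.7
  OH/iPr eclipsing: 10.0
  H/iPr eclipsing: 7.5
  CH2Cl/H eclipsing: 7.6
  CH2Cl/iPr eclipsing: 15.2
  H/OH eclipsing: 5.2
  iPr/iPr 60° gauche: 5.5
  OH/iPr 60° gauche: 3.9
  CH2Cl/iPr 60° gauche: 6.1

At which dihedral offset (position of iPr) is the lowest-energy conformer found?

iPr at 0° (eclipsed): H(0°)/iPr(0°) eclipsed 7.5; OH(120°)/H(120°) eclipsed 5.2; H(240°)/H(240°) eclipsed 3.6 → 16.3 kJ/mol.
iPr at 60° (staggered): OH(120°)/iPr(60°) gauche 3.9 → 3.9 kJ/mol.
iPr at 120° (eclipsed): H(0°)/H(0°) eclipsed 3.6; OH(120°)/iPr(120°) eclipsed 10.0; H(240°)/H(240°) eclipsed 3.6 → 17.2 kJ/mol.
iPr at 180° (staggered): OH(120°)/iPr(180°) gauche 3.9 → 3.9 kJ/mol.
iPr at 240° (eclipsed): H(0°)/H(0°) eclipsed 3.6; OH(120°)/H(120°) eclipsed 5.2; H(240°)/iPr(240°) eclipsed 7.5 → 16.3 kJ/mol.
iPr at 300° (staggered): no non-H gauche contacts → 0.0 kJ/mol.
The minimum (0.0 kJ/mol) occurs with iPr at 300°.

300°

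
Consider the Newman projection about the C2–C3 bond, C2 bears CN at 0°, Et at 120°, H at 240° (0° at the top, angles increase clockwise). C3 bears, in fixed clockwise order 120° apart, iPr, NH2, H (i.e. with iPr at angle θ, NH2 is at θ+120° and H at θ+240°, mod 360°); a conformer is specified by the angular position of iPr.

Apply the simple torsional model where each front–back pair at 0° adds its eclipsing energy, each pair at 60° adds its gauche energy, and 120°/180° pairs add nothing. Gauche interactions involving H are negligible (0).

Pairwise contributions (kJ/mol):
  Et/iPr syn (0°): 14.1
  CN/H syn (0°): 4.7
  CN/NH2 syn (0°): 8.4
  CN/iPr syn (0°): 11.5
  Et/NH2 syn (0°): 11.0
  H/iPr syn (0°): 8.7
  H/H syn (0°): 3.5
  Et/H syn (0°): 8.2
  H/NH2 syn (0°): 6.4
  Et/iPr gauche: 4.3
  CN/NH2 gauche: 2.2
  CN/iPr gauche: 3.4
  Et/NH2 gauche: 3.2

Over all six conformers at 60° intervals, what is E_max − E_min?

iPr at 0° is eclipsed. CN at 0° is eclipsed with iPr at 0° (11.5); Et at 120° is eclipsed with NH2 at 120° (11.0); H at 240° is eclipsed with H at 240° (3.5). Total 26.0 kJ/mol.
iPr at 60° is staggered. CN at 0° is gauche with iPr at 60° (3.4); Et at 120° is gauche with iPr at 60° (4.3); Et at 120° is gauche with NH2 at 180° (3.2). Total 10.9 kJ/mol.
iPr at 120° is eclipsed. CN at 0° is eclipsed with H at 0° (4.7); Et at 120° is eclipsed with iPr at 120° (14.1); H at 240° is eclipsed with NH2 at 240° (6.4). Total 25.2 kJ/mol.
iPr at 180° is staggered. CN at 0° is gauche with NH2 at 300° (2.2); Et at 120° is gauche with iPr at 180° (4.3). Total 6.5 kJ/mol.
iPr at 240° is eclipsed. CN at 0° is eclipsed with NH2 at 0° (8.4); Et at 120° is eclipsed with H at 120° (8.2); H at 240° is eclipsed with iPr at 240° (8.7). Total 25.3 kJ/mol.
iPr at 300° is staggered. CN at 0° is gauche with iPr at 300° (3.4); CN at 0° is gauche with NH2 at 60° (2.2); Et at 120° is gauche with NH2 at 60° (3.2). Total 8.8 kJ/mol.
Max at 0° (26.0 kJ/mol), min at 180° (6.5 kJ/mol); barrier = 19.5 kJ/mol.

19.5 kJ/mol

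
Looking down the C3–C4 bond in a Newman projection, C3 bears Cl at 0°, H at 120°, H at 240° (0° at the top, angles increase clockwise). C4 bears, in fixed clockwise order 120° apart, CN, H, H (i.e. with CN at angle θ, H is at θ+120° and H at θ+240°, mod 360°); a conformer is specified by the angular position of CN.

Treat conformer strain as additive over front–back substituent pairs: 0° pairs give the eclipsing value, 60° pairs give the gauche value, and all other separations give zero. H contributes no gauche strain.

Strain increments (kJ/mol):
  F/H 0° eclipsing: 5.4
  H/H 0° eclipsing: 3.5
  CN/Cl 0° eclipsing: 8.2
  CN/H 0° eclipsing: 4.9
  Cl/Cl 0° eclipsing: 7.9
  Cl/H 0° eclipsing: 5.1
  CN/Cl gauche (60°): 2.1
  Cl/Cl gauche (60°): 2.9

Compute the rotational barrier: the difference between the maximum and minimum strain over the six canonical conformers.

CN at 0° is eclipsed. Cl at 0° is eclipsed with CN at 0° (8.2); H at 120° is eclipsed with H at 120° (3.5); H at 240° is eclipsed with H at 240° (3.5). Total 15.2 kJ/mol.
CN at 60° is staggered. Cl at 0° is gauche with CN at 60° (2.1). Total 2.1 kJ/mol.
CN at 120° is eclipsed. Cl at 0° is eclipsed with H at 0° (5.1); H at 120° is eclipsed with CN at 120° (4.9); H at 240° is eclipsed with H at 240° (3.5). Total 13.5 kJ/mol.
CN at 180° (staggered): no non-H gauche contacts → 0.0 kJ/mol.
CN at 240° is eclipsed. Cl at 0° is eclipsed with H at 0° (5.1); H at 120° is eclipsed with H at 120° (3.5); H at 240° is eclipsed with CN at 240° (4.9). Total 13.5 kJ/mol.
CN at 300° is staggered. Cl at 0° is gauche with CN at 300° (2.1). Total 2.1 kJ/mol.
Max at 0° (15.2 kJ/mol), min at 180° (0.0 kJ/mol); barrier = 15.2 kJ/mol.

15.2 kJ/mol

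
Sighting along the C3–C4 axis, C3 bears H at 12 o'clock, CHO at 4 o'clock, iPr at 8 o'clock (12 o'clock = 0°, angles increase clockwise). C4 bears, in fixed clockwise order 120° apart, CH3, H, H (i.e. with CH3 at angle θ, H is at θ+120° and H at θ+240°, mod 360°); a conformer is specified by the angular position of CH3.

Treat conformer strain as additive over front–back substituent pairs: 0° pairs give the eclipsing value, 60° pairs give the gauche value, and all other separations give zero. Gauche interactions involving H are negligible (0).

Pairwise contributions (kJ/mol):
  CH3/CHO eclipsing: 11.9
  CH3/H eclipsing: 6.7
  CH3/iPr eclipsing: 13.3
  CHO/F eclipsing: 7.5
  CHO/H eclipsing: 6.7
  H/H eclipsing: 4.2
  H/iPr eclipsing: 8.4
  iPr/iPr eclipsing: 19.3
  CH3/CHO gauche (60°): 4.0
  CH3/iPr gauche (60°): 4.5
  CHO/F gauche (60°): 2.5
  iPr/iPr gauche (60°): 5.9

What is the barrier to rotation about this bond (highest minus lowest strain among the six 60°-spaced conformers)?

20.5 kJ/mol

CH3 at 0° is eclipsed. H at 0° is eclipsed with CH3 at 0° (6.7); CHO at 120° is eclipsed with H at 120° (6.7); iPr at 240° is eclipsed with H at 240° (8.4). Total 21.8 kJ/mol.
CH3 at 60° is staggered. CHO at 120° is gauche with CH3 at 60° (4.0). Total 4.0 kJ/mol.
CH3 at 120° is eclipsed. H at 0° is eclipsed with H at 0° (4.2); CHO at 120° is eclipsed with CH3 at 120° (11.9); iPr at 240° is eclipsed with H at 240° (8.4). Total 24.5 kJ/mol.
CH3 at 180° is staggered. CHO at 120° is gauche with CH3 at 180° (4.0); iPr at 240° is gauche with CH3 at 180° (4.5). Total 8.5 kJ/mol.
CH3 at 240° is eclipsed. H at 0° is eclipsed with H at 0° (4.2); CHO at 120° is eclipsed with H at 120° (6.7); iPr at 240° is eclipsed with CH3 at 240° (13.3). Total 24.2 kJ/mol.
CH3 at 300° is staggered. iPr at 240° is gauche with CH3 at 300° (4.5). Total 4.5 kJ/mol.
Max at 120° (24.5 kJ/mol), min at 60° (4.0 kJ/mol); barrier = 20.5 kJ/mol.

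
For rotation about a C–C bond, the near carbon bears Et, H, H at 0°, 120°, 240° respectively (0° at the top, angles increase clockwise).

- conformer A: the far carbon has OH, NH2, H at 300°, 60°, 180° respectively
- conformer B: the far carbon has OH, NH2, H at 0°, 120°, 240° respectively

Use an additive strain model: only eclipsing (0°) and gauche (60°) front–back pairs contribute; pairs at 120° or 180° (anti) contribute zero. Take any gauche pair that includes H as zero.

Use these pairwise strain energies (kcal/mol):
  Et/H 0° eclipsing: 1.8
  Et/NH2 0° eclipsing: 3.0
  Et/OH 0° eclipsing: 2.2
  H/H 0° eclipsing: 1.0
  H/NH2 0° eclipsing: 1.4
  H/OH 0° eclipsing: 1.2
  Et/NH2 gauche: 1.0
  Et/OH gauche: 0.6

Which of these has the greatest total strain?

B

A is staggered. Et at 0° is gauche with OH at 300° (0.6); Et at 0° is gauche with NH2 at 60° (1.0). Total 1.6 kcal/mol.
B is eclipsed. Et at 0° is eclipsed with OH at 0° (2.2); H at 120° is eclipsed with NH2 at 120° (1.4); H at 240° is eclipsed with H at 240° (1.0). Total 4.6 kcal/mol.
B has the highest total (4.6 kcal/mol).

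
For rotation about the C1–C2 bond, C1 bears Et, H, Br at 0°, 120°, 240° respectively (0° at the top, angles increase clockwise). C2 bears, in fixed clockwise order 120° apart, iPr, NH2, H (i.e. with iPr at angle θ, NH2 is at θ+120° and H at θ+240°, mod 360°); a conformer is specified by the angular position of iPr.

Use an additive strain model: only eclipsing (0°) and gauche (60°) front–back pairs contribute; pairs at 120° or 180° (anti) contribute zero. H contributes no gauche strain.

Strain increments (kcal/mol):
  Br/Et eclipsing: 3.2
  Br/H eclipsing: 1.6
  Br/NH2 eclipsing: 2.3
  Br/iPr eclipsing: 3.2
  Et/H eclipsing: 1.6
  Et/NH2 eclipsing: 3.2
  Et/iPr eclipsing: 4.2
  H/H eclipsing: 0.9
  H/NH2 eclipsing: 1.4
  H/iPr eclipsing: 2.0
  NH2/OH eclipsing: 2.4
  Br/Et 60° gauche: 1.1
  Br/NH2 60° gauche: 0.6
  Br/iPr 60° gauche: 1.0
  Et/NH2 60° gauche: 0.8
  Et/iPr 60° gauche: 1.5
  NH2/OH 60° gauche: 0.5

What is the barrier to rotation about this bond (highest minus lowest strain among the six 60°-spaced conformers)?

5.2 kcal/mol

iPr at 0° (eclipsed): Et–iPr eclipsed, H–NH2 eclipsed, Br–H eclipsed; 4.2 + 1.4 + 1.6 = 7.2 kcal/mol.
iPr at 60° (staggered): Et–iPr gauche, Br–NH2 gauche; 1.5 + 0.6 = 2.1 kcal/mol.
iPr at 120° (eclipsed): Et–H eclipsed, H–iPr eclipsed, Br–NH2 eclipsed; 1.6 + 2.0 + 2.3 = 5.9 kcal/mol.
iPr at 180° (staggered): Et–NH2 gauche, Br–iPr gauche, Br–NH2 gauche; 0.8 + 1.0 + 0.6 = 2.4 kcal/mol.
iPr at 240° (eclipsed): Et–NH2 eclipsed, H–H eclipsed, Br–iPr eclipsed; 3.2 + 0.9 + 3.2 = 7.3 kcal/mol.
iPr at 300° (staggered): Et–iPr gauche, Et–NH2 gauche, Br–iPr gauche; 1.5 + 0.8 + 1.0 = 3.3 kcal/mol.
Max at 240° (7.3 kcal/mol), min at 60° (2.1 kcal/mol); barrier = 5.2 kcal/mol.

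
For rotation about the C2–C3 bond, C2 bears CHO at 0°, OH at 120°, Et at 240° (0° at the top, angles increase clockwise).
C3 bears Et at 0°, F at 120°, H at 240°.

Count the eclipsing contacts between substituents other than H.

Non-H eclipsing pairs: CHO(0°)/Et(0°); OH(120°)/F(120°) — 2 interactions.

2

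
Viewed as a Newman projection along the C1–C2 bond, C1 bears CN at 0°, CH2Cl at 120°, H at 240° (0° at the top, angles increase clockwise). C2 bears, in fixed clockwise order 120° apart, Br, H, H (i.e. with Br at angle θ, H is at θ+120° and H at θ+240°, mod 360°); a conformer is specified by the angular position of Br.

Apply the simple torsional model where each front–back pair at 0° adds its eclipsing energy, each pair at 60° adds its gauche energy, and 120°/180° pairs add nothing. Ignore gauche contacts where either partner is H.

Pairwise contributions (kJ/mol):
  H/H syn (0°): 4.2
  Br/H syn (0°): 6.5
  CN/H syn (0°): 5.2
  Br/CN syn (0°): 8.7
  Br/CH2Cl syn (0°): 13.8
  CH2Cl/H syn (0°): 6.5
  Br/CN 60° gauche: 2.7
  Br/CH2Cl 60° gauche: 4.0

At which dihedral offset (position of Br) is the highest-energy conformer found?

120°

Br at 0° (eclipsed): CN(0°)/Br(0°) eclipsed 8.7; CH2Cl(120°)/H(120°) eclipsed 6.5; H(240°)/H(240°) eclipsed 4.2 → 19.4 kJ/mol.
Br at 60° (staggered): CN(0°)/Br(60°) gauche 2.7; CH2Cl(120°)/Br(60°) gauche 4.0 → 6.7 kJ/mol.
Br at 120° (eclipsed): CN(0°)/H(0°) eclipsed 5.2; CH2Cl(120°)/Br(120°) eclipsed 13.8; H(240°)/H(240°) eclipsed 4.2 → 23.2 kJ/mol.
Br at 180° (staggered): CH2Cl(120°)/Br(180°) gauche 4.0 → 4.0 kJ/mol.
Br at 240° (eclipsed): CN(0°)/H(0°) eclipsed 5.2; CH2Cl(120°)/H(120°) eclipsed 6.5; H(240°)/Br(240°) eclipsed 6.5 → 18.2 kJ/mol.
Br at 300° (staggered): CN(0°)/Br(300°) gauche 2.7 → 2.7 kJ/mol.
The maximum (23.2 kJ/mol) occurs with Br at 120°.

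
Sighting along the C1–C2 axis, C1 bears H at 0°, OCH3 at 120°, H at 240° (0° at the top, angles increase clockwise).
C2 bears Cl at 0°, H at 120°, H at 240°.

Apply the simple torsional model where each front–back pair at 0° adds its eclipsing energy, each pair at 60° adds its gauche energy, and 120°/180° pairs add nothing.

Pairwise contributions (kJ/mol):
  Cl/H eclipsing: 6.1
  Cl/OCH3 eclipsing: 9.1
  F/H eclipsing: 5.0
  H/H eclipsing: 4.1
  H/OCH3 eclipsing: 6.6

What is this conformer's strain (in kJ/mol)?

16.8 kJ/mol

This conformer (eclipsed): H(0°)/Cl(0°) eclipsed 6.1; OCH3(120°)/H(120°) eclipsed 6.6; H(240°)/H(240°) eclipsed 4.1 → 16.8 kJ/mol.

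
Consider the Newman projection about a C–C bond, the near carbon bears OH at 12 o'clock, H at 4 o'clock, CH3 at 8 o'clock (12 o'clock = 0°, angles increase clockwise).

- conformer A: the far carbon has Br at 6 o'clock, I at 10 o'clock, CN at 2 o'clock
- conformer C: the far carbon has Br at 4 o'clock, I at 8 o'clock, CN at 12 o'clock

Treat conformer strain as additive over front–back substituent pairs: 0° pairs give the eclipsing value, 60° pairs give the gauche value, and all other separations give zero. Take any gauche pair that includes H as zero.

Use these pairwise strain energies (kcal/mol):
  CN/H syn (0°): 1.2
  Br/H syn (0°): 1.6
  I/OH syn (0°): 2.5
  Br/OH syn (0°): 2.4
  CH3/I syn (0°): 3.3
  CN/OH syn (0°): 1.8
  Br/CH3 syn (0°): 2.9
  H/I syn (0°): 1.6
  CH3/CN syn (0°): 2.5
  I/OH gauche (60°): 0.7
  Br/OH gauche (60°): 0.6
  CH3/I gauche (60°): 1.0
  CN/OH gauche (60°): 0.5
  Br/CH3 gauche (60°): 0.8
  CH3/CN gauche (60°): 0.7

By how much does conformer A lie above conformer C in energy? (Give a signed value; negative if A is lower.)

A (staggered): OH–I gauche, OH–CN gauche, CH3–Br gauche, CH3–I gauche; 0.7 + 0.5 + 0.8 + 1.0 = 3.0 kcal/mol.
C (eclipsed): OH–CN eclipsed, H–Br eclipsed, CH3–I eclipsed; 1.8 + 1.6 + 3.3 = 6.7 kcal/mol.
E(A) − E(C) = 3.0 − 6.7 = -3.7 kcal/mol.

-3.7 kcal/mol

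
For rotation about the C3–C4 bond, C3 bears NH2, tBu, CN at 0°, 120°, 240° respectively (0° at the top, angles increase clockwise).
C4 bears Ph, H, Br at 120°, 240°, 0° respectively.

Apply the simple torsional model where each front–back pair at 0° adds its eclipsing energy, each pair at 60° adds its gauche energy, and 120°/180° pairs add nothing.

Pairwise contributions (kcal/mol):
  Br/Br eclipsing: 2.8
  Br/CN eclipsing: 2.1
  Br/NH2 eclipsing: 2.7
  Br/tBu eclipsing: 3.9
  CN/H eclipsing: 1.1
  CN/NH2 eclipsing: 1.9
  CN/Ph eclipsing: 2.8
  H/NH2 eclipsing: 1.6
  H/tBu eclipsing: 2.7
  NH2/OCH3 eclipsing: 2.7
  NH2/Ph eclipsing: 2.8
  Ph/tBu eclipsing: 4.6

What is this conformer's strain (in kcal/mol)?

This conformer (eclipsed): NH2(0°)/Br(0°) eclipsed 2.7; tBu(120°)/Ph(120°) eclipsed 4.6; CN(240°)/H(240°) eclipsed 1.1 → 8.4 kcal/mol.

8.4 kcal/mol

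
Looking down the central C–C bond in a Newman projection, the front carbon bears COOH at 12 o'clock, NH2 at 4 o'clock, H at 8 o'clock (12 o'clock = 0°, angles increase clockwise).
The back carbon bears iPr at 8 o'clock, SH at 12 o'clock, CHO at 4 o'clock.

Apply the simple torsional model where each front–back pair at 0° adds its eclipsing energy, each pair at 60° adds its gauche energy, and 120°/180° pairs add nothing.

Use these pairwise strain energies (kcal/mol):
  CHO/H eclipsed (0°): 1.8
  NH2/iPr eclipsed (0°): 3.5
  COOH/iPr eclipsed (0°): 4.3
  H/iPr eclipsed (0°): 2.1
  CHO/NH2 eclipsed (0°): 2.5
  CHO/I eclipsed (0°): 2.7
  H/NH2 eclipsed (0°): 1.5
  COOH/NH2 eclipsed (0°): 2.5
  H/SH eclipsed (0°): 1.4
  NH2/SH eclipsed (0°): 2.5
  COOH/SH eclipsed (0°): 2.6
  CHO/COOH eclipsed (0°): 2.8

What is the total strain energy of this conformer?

This conformer (eclipsed): COOH(0°)/SH(0°) eclipsed 2.6; NH2(120°)/CHO(120°) eclipsed 2.5; H(240°)/iPr(240°) eclipsed 2.1 → 7.2 kcal/mol.

7.2 kcal/mol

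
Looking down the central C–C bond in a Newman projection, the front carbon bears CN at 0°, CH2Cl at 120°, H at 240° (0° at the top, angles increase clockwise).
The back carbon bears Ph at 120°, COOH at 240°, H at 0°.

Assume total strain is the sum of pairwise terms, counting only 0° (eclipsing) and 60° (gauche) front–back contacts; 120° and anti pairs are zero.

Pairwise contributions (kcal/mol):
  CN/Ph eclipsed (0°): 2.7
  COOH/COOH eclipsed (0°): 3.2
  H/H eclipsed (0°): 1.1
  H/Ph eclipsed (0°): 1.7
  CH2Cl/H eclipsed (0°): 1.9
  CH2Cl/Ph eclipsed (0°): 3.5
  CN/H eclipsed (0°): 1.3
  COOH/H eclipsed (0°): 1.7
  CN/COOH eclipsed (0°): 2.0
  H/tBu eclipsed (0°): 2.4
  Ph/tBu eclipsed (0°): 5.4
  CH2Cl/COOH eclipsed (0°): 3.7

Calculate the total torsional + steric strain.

6.5 kcal/mol

This conformer (eclipsed): CN(0°)/H(0°) eclipsed 1.3; CH2Cl(120°)/Ph(120°) eclipsed 3.5; H(240°)/COOH(240°) eclipsed 1.7 → 6.5 kcal/mol.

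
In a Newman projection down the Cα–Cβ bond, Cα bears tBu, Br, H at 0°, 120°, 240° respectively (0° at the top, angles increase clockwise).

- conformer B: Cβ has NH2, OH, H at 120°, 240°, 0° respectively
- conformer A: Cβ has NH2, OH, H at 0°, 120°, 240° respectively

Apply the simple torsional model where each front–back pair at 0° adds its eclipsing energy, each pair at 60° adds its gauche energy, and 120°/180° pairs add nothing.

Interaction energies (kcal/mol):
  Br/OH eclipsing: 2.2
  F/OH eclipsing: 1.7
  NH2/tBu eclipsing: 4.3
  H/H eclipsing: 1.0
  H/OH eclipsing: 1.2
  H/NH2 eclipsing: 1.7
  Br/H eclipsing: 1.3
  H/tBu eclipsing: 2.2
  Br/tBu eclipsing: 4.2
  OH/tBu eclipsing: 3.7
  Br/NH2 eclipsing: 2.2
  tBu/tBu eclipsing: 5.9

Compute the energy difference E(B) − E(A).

-1.9 kcal/mol

B is eclipsed. tBu at 0° is eclipsed with H at 0° (2.2); Br at 120° is eclipsed with NH2 at 120° (2.2); H at 240° is eclipsed with OH at 240° (1.2). Total 5.6 kcal/mol.
A is eclipsed. tBu at 0° is eclipsed with NH2 at 0° (4.3); Br at 120° is eclipsed with OH at 120° (2.2); H at 240° is eclipsed with H at 240° (1.0). Total 7.5 kcal/mol.
E(B) − E(A) = 5.6 − 7.5 = -1.9 kcal/mol.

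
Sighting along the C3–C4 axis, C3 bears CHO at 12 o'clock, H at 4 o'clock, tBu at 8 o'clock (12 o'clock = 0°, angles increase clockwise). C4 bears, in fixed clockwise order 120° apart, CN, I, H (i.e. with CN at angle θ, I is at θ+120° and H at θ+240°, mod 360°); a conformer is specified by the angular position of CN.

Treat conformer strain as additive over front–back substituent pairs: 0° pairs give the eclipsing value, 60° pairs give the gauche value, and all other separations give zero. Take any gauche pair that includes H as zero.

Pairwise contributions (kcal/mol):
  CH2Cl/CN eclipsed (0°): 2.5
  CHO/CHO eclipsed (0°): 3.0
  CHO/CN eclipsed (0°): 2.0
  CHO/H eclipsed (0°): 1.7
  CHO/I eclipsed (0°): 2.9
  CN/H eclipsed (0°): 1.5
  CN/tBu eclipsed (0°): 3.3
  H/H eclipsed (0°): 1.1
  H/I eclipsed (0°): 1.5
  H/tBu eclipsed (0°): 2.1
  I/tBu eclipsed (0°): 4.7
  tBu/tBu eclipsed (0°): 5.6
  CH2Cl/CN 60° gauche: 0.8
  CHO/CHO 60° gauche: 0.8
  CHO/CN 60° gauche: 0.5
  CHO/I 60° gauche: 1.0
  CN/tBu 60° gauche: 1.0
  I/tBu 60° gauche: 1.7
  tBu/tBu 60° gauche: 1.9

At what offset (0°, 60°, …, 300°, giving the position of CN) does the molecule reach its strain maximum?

120°

CN at 0° (eclipsed): CHO(0°)/CN(0°) eclipsed 2.0; H(120°)/I(120°) eclipsed 1.5; tBu(240°)/H(240°) eclipsed 2.1 → 5.6 kcal/mol.
CN at 60° (staggered): CHO(0°)/CN(60°) gauche 0.5; tBu(240°)/I(180°) gauche 1.7 → 2.2 kcal/mol.
CN at 120° (eclipsed): CHO(0°)/H(0°) eclipsed 1.7; H(120°)/CN(120°) eclipsed 1.5; tBu(240°)/I(240°) eclipsed 4.7 → 7.9 kcal/mol.
CN at 180° (staggered): CHO(0°)/I(300°) gauche 1.0; tBu(240°)/CN(180°) gauche 1.0; tBu(240°)/I(300°) gauche 1.7 → 3.7 kcal/mol.
CN at 240° (eclipsed): CHO(0°)/I(0°) eclipsed 2.9; H(120°)/H(120°) eclipsed 1.1; tBu(240°)/CN(240°) eclipsed 3.3 → 7.3 kcal/mol.
CN at 300° (staggered): CHO(0°)/CN(300°) gauche 0.5; CHO(0°)/I(60°) gauche 1.0; tBu(240°)/CN(300°) gauche 1.0 → 2.5 kcal/mol.
The maximum (7.9 kcal/mol) occurs with CN at 120°.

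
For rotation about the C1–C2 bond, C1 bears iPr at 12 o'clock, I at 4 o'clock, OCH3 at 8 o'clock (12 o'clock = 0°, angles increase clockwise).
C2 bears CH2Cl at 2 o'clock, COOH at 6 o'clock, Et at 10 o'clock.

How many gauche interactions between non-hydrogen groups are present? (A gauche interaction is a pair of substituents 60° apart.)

6

Non-H gauche pairs: iPr(0°)/CH2Cl(60°); iPr(0°)/Et(300°); I(120°)/CH2Cl(60°); I(120°)/COOH(180°); OCH3(240°)/COOH(180°); OCH3(240°)/Et(300°) — 6 interactions.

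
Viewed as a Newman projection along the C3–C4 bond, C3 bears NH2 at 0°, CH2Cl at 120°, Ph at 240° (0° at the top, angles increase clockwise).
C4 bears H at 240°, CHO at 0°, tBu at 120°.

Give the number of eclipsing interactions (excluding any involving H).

Non-H eclipsing pairs: NH2(0°)/CHO(0°); CH2Cl(120°)/tBu(120°) — 2 interactions.

2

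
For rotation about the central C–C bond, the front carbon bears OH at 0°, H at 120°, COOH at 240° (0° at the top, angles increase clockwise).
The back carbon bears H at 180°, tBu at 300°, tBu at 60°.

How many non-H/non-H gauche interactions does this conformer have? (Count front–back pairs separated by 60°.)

3

Non-H gauche pairs: OH(0°)/tBu(300°); OH(0°)/tBu(60°); COOH(240°)/tBu(300°) — 3 interactions.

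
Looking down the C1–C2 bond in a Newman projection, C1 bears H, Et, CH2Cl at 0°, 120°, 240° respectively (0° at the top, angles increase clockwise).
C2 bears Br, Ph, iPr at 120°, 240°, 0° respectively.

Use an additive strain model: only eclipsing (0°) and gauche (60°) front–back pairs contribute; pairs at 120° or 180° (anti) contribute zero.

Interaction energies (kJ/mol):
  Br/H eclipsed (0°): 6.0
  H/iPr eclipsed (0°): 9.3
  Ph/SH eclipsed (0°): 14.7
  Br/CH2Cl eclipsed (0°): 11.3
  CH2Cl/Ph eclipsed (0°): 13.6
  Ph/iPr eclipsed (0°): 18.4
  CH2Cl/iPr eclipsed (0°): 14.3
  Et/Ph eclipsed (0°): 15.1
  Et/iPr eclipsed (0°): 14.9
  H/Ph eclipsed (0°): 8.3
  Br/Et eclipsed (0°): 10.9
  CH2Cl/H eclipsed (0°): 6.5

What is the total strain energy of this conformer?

33.8 kJ/mol

This conformer is eclipsed. H at 0° is eclipsed with iPr at 0° (9.3); Et at 120° is eclipsed with Br at 120° (10.9); CH2Cl at 240° is eclipsed with Ph at 240° (13.6). Total 33.8 kJ/mol.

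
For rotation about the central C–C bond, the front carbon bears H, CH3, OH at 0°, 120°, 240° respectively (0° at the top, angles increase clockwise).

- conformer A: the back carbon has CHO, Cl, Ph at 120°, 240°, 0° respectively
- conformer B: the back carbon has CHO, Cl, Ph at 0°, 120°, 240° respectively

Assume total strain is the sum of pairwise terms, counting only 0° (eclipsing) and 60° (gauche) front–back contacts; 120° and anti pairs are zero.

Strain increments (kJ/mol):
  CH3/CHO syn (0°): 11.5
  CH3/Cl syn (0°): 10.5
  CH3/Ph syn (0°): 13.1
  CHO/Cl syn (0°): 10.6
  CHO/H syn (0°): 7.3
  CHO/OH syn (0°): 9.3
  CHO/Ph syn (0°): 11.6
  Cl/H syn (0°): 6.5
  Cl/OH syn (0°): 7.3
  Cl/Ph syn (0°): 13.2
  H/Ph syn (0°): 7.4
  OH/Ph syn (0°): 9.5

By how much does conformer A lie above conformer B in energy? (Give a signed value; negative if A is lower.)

A is eclipsed. H at 0° is eclipsed with Ph at 0° (7.4); CH3 at 120° is eclipsed with CHO at 120° (11.5); OH at 240° is eclipsed with Cl at 240° (7.3). Total 26.2 kJ/mol.
B is eclipsed. H at 0° is eclipsed with CHO at 0° (7.3); CH3 at 120° is eclipsed with Cl at 120° (10.5); OH at 240° is eclipsed with Ph at 240° (9.5). Total 27.3 kJ/mol.
E(A) − E(B) = 26.2 − 27.3 = -1.1 kJ/mol.

-1.1 kJ/mol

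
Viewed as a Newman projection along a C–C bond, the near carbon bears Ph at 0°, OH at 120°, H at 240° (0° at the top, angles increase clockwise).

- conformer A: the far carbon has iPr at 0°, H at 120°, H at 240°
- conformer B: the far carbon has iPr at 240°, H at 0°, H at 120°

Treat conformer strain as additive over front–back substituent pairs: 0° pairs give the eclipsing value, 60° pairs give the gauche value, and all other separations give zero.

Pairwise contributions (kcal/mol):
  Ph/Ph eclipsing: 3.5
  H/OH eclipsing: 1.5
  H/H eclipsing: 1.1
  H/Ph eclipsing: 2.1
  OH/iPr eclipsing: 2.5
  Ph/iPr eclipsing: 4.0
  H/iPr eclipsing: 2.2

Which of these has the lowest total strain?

A (eclipsed): Ph(0°)/iPr(0°) eclipsed 4.0; OH(120°)/H(120°) eclipsed 1.5; H(240°)/H(240°) eclipsed 1.1 → 6.6 kcal/mol.
B (eclipsed): Ph(0°)/H(0°) eclipsed 2.1; OH(120°)/H(120°) eclipsed 1.5; H(240°)/iPr(240°) eclipsed 2.2 → 5.8 kcal/mol.
B has the lowest total (5.8 kcal/mol).

B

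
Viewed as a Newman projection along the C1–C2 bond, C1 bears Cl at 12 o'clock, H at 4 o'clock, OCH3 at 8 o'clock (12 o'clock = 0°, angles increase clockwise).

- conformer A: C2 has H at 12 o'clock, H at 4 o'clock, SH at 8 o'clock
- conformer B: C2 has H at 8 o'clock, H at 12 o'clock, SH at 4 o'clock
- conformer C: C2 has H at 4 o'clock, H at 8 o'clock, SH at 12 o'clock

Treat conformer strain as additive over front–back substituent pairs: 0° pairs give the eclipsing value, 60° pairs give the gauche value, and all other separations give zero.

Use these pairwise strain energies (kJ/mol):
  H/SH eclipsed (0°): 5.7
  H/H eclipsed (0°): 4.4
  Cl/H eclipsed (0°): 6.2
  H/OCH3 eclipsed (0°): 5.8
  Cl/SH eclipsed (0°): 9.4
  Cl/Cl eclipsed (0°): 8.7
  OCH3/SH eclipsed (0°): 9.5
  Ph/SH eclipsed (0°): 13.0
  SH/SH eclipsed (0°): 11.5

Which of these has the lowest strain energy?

B

A (eclipsed): Cl–H eclipsed, H–H eclipsed, OCH3–SH eclipsed; 6.2 + 4.4 + 9.5 = 20.1 kJ/mol.
B (eclipsed): Cl–H eclipsed, H–SH eclipsed, OCH3–H eclipsed; 6.2 + 5.7 + 5.8 = 17.7 kJ/mol.
C (eclipsed): Cl–SH eclipsed, H–H eclipsed, OCH3–H eclipsed; 9.4 + 4.4 + 5.8 = 19.6 kJ/mol.
B has the lowest total (17.7 kJ/mol).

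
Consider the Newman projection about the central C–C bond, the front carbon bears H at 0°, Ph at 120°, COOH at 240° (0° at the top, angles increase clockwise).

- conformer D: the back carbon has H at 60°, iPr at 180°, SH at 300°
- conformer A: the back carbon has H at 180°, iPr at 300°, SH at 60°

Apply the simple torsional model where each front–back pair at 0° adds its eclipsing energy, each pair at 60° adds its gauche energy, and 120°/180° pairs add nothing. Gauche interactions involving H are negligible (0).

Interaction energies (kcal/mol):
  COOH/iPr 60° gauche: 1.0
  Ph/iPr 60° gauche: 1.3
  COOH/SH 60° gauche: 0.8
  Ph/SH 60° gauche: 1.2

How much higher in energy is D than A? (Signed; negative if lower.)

+0.9 kcal/mol

D (staggered): Ph(120°)/iPr(180°) gauche 1.3; COOH(240°)/iPr(180°) gauche 1.0; COOH(240°)/SH(300°) gauche 0.8 → 3.1 kcal/mol.
A (staggered): Ph(120°)/SH(60°) gauche 1.2; COOH(240°)/iPr(300°) gauche 1.0 → 2.2 kcal/mol.
E(D) − E(A) = 3.1 − 2.2 = +0.9 kcal/mol.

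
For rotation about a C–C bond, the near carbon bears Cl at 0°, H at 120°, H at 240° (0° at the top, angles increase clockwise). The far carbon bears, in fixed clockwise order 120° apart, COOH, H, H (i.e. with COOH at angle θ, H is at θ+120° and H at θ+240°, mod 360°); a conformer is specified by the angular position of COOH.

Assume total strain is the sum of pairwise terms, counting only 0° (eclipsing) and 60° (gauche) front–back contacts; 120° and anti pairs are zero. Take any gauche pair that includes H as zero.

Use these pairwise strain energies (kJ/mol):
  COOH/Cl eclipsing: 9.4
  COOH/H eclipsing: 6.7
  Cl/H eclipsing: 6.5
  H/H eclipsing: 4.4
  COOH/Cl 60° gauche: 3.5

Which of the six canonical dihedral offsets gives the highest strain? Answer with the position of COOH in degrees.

0°

COOH at 0° (eclipsed): Cl(0°)/COOH(0°) eclipsed 9.4; H(120°)/H(120°) eclipsed 4.4; H(240°)/H(240°) eclipsed 4.4 → 18.2 kJ/mol.
COOH at 60° (staggered): Cl(0°)/COOH(60°) gauche 3.5 → 3.5 kJ/mol.
COOH at 120° (eclipsed): Cl(0°)/H(0°) eclipsed 6.5; H(120°)/COOH(120°) eclipsed 6.7; H(240°)/H(240°) eclipsed 4.4 → 17.6 kJ/mol.
COOH at 180° (staggered): no non-H gauche contacts → 0.0 kJ/mol.
COOH at 240° (eclipsed): Cl(0°)/H(0°) eclipsed 6.5; H(120°)/H(120°) eclipsed 4.4; H(240°)/COOH(240°) eclipsed 6.7 → 17.6 kJ/mol.
COOH at 300° (staggered): Cl(0°)/COOH(300°) gauche 3.5 → 3.5 kJ/mol.
The maximum (18.2 kJ/mol) occurs with COOH at 0°.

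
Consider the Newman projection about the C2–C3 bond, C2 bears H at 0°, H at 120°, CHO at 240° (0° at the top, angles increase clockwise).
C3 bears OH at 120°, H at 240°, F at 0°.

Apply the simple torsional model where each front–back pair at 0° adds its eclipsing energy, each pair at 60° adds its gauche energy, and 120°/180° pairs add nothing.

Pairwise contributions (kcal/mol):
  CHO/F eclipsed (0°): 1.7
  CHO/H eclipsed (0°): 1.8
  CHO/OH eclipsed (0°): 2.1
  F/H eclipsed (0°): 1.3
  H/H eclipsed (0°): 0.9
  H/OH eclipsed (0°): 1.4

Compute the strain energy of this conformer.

4.5 kcal/mol

This conformer (eclipsed): H(0°)/F(0°) eclipsed 1.3; H(120°)/OH(120°) eclipsed 1.4; CHO(240°)/H(240°) eclipsed 1.8 → 4.5 kcal/mol.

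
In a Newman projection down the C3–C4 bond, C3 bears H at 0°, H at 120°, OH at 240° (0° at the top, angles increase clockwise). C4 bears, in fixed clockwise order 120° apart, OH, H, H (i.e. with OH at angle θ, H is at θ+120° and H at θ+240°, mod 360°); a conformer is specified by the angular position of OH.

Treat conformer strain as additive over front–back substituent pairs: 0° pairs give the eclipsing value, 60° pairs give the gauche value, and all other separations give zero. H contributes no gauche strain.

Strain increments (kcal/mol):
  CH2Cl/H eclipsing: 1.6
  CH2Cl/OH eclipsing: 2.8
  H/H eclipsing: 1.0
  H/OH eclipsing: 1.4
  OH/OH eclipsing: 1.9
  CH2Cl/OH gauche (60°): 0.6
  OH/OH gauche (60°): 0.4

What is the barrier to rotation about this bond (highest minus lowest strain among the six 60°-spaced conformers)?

3.9 kcal/mol

OH at 0° is eclipsed. H at 0° is eclipsed with OH at 0° (1.4); H at 120° is eclipsed with H at 120° (1.0); OH at 240° is eclipsed with H at 240° (1.4). Total 3.8 kcal/mol.
OH at 60° (staggered): no non-H gauche contacts → 0.0 kcal/mol.
OH at 120° is eclipsed. H at 0° is eclipsed with H at 0° (1.0); H at 120° is eclipsed with OH at 120° (1.4); OH at 240° is eclipsed with H at 240° (1.4). Total 3.8 kcal/mol.
OH at 180° is staggered. OH at 240° is gauche with OH at 180° (0.4). Total 0.4 kcal/mol.
OH at 240° is eclipsed. H at 0° is eclipsed with H at 0° (1.0); H at 120° is eclipsed with H at 120° (1.0); OH at 240° is eclipsed with OH at 240° (1.9). Total 3.9 kcal/mol.
OH at 300° is staggered. OH at 240° is gauche with OH at 300° (0.4). Total 0.4 kcal/mol.
Max at 240° (3.9 kcal/mol), min at 60° (0.0 kcal/mol); barrier = 3.9 kcal/mol.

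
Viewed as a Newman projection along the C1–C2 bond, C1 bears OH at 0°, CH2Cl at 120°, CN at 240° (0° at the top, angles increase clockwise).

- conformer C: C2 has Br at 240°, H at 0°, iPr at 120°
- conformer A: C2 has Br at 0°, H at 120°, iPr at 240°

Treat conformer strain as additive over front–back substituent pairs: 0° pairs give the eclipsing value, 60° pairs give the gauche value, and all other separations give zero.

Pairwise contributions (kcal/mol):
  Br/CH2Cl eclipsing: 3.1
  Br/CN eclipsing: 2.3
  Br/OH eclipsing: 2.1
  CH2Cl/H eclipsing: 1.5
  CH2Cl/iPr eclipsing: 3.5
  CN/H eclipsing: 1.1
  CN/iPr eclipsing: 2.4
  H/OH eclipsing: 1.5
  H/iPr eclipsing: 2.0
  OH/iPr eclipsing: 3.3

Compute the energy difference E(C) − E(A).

C (eclipsed): OH(0°)/H(0°) eclipsed 1.5; CH2Cl(120°)/iPr(120°) eclipsed 3.5; CN(240°)/Br(240°) eclipsed 2.3 → 7.3 kcal/mol.
A (eclipsed): OH(0°)/Br(0°) eclipsed 2.1; CH2Cl(120°)/H(120°) eclipsed 1.5; CN(240°)/iPr(240°) eclipsed 2.4 → 6.0 kcal/mol.
E(C) − E(A) = 7.3 − 6.0 = +1.3 kcal/mol.

+1.3 kcal/mol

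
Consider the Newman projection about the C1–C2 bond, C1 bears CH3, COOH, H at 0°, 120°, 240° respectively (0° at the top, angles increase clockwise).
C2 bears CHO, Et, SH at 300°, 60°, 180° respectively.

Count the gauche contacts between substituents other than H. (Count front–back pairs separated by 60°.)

Non-H gauche pairs: CH3(0°)/CHO(300°); CH3(0°)/Et(60°); COOH(120°)/Et(60°); COOH(120°)/SH(180°) — 4 interactions.

4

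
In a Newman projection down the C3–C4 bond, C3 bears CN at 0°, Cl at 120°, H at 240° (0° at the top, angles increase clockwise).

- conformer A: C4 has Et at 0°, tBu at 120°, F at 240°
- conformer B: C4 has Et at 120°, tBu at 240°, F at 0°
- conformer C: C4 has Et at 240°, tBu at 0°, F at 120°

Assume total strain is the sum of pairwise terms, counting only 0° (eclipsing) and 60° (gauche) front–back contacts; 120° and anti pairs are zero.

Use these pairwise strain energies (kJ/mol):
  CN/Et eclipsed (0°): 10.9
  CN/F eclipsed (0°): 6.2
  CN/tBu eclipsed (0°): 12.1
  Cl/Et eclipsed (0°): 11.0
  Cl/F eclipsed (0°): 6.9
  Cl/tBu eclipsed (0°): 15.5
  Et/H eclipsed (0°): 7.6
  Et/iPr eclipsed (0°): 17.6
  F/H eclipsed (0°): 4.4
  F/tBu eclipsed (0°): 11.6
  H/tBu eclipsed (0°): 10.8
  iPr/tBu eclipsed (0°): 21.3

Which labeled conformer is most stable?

C

A (eclipsed): CN(0°)/Et(0°) eclipsed 10.9; Cl(120°)/tBu(120°) eclipsed 15.5; H(240°)/F(240°) eclipsed 4.4 → 30.8 kJ/mol.
B (eclipsed): CN(0°)/F(0°) eclipsed 6.2; Cl(120°)/Et(120°) eclipsed 11.0; H(240°)/tBu(240°) eclipsed 10.8 → 28.0 kJ/mol.
C (eclipsed): CN(0°)/tBu(0°) eclipsed 12.1; Cl(120°)/F(120°) eclipsed 6.9; H(240°)/Et(240°) eclipsed 7.6 → 26.6 kJ/mol.
C has the lowest total (26.6 kJ/mol).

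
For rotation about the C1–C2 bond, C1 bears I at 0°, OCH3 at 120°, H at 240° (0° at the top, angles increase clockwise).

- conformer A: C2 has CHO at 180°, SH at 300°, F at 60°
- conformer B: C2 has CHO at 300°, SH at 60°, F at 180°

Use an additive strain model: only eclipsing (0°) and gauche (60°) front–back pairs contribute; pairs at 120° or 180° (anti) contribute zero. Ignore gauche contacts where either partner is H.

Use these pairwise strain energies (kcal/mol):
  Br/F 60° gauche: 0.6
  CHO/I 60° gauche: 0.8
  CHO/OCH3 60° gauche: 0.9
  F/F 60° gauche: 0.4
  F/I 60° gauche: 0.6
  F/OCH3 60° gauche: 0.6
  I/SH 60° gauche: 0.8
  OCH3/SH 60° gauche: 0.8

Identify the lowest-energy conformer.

A

A is staggered. I at 0° is gauche with SH at 300° (0.8); I at 0° is gauche with F at 60° (0.6); OCH3 at 120° is gauche with CHO at 180° (0.9); OCH3 at 120° is gauche with F at 60° (0.6). Total 2.9 kcal/mol.
B is staggered. I at 0° is gauche with CHO at 300° (0.8); I at 0° is gauche with SH at 60° (0.8); OCH3 at 120° is gauche with SH at 60° (0.8); OCH3 at 120° is gauche with F at 180° (0.6). Total 3.0 kcal/mol.
A has the lowest total (2.9 kcal/mol).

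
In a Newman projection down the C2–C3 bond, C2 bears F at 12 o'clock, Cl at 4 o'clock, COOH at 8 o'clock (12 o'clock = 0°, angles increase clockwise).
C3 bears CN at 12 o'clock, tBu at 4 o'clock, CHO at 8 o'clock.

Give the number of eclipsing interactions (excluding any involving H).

3

Non-H eclipsing pairs: F(0°)/CN(0°); Cl(120°)/tBu(120°); COOH(240°)/CHO(240°) — 3 interactions.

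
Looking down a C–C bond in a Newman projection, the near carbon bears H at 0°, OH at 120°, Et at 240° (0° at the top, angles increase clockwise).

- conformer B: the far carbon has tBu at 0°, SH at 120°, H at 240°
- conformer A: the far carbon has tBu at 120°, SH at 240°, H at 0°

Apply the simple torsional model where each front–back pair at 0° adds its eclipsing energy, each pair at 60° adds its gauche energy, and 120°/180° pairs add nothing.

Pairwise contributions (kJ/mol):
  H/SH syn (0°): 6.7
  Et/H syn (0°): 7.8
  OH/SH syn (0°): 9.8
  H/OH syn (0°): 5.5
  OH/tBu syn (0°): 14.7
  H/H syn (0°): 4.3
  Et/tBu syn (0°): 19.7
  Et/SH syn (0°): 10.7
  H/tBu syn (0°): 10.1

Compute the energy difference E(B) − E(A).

-2.0 kJ/mol

B is eclipsed. H at 0° is eclipsed with tBu at 0° (10.1); OH at 120° is eclipsed with SH at 120° (9.8); Et at 240° is eclipsed with H at 240° (7.8). Total 27.7 kJ/mol.
A is eclipsed. H at 0° is eclipsed with H at 0° (4.3); OH at 120° is eclipsed with tBu at 120° (14.7); Et at 240° is eclipsed with SH at 240° (10.7). Total 29.7 kJ/mol.
E(B) − E(A) = 27.7 − 29.7 = -2.0 kJ/mol.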